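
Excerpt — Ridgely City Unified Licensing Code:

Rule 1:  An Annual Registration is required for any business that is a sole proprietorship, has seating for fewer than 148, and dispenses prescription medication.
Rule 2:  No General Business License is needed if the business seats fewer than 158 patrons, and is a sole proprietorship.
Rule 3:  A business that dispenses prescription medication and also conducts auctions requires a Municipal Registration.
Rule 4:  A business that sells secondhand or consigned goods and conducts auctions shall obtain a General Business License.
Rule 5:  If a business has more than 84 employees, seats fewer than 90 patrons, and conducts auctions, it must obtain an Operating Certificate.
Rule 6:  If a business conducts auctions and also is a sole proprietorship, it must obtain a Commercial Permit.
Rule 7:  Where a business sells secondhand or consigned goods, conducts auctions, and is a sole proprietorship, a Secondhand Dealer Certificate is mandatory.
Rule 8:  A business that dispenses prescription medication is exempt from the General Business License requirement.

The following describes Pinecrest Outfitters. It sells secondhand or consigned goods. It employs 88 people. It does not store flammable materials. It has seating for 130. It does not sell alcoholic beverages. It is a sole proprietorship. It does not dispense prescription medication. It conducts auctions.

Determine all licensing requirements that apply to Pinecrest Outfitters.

Commercial Permit, Secondhand Dealer Certificate

Rule 1: is a sole proprietorship; seating 130 < 148; does not dispense prescription medication → Annual Registration not required.
Rule 2: seating 130 < 158; is a sole proprietorship → exempt from General Business License.
Rule 3: does not dispense prescription medication; conducts auctions → Municipal Registration not required.
Rule 4: sells secondhand or consigned goods; conducts auctions → General Business License required.
Rule 5: employees 88 > 84; seating 130 ≥ 90; conducts auctions → Operating Certificate not required.
Rule 6: conducts auctions; is a sole proprietorship → Commercial Permit required.
Rule 7: sells secondhand or consigned goods; conducts auctions; is a sole proprietorship → Secondhand Dealer Certificate required.
Rule 8: does not dispense prescription medication → General Business License exemption does not apply.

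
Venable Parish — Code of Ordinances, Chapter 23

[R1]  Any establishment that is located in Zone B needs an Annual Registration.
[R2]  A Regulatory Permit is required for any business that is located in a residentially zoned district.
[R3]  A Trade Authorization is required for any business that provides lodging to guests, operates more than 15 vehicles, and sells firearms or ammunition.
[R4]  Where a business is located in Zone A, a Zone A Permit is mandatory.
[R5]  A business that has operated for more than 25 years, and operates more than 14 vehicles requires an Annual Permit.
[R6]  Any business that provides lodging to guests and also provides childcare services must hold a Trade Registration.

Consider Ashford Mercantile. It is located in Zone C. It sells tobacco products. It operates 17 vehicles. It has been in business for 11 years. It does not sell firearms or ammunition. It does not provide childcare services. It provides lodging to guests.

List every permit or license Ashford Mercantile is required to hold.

[R1] is located in Zone C (not: is located in Zone B) → Annual Registration not required.
[R2] is located in Zone C (not: is located in a residentially zoned district) → Regulatory Permit not required.
[R3] provides lodging to guests; vehicles 17 > 15; does not sell firearms or ammunition → Trade Authorization not required.
[R4] is located in Zone C (not: is located in Zone A) → Zone A Permit not required.
[R5] years in business 11 ≤ 25; vehicles 17 > 14 → Annual Permit not required.
[R6] provides lodging to guests; does not provide childcare services → Trade Registration not required.

None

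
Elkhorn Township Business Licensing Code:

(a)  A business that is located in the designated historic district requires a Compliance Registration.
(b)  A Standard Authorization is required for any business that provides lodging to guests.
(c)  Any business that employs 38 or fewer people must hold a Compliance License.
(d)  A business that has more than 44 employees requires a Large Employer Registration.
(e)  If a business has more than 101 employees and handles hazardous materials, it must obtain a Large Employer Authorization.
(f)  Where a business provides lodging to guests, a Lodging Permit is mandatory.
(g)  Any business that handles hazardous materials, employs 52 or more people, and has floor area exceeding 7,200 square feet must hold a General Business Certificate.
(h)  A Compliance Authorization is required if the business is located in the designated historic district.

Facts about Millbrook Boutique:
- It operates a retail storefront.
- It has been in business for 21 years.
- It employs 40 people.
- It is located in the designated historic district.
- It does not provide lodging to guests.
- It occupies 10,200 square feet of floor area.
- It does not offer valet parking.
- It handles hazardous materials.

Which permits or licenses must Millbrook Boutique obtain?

Compliance Authorization, Compliance Registration

(a) is located in the designated historic district → Compliance Registration required.
(b) does not provide lodging to guests → Standard Authorization not required.
(c) employees 40 > 38 → Compliance License not required.
(d) employees 40 ≤ 44 → Large Employer Registration not required.
(e) employees 40 ≤ 101; handles hazardous materials → Large Employer Authorization not required.
(f) does not provide lodging to guests → Lodging Permit not required.
(g) handles hazardous materials; employees 40 < 52; floor area 10,200 square feet > 7,200 square feet → General Business Certificate not required.
(h) is located in the designated historic district → Compliance Authorization required.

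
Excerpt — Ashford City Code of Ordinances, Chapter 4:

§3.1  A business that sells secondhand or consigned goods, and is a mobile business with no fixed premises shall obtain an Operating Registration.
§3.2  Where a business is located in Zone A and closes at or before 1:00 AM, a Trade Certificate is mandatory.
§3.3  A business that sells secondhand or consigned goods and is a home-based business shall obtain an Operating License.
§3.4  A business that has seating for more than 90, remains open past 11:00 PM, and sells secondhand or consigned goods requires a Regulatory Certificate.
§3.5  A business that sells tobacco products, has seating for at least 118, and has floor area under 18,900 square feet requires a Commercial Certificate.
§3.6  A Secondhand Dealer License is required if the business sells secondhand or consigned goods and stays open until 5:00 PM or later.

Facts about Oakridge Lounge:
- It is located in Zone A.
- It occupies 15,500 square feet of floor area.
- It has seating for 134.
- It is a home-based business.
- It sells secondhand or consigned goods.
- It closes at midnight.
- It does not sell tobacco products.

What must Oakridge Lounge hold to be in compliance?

§3.1 sells secondhand or consigned goods; is a home-based business (not: is a mobile business with no fixed premises) → Operating Registration not required.
§3.2 is located in Zone A; closes midnight, at/before 1:00 AM → Trade Certificate required.
§3.3 sells secondhand or consigned goods; is a home-based business → Operating License required.
§3.4 seating 134 > 90; closes midnight, after 11:00 PM; sells secondhand or consigned goods → Regulatory Certificate required.
§3.5 does not sell tobacco products; seating 134 ≥ 118; floor area 15,500 square feet < 18,900 square feet → Commercial Certificate not required.
§3.6 sells secondhand or consigned goods; closes midnight, after 5:00 PM → Secondhand Dealer License required.

Operating License, Regulatory Certificate, Secondhand Dealer License, Trade Certificate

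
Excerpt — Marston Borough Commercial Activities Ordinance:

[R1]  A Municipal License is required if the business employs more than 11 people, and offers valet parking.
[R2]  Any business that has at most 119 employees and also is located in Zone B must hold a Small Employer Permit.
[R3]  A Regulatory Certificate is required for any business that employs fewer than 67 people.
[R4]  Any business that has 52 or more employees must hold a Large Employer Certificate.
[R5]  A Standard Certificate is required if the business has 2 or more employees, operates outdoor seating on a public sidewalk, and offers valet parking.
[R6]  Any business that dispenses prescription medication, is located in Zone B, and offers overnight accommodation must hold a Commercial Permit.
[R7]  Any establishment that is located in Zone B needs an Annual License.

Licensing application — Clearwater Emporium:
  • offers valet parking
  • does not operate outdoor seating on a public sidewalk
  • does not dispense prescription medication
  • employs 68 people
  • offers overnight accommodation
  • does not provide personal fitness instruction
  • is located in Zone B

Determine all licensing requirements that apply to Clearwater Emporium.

Annual License, Large Employer Certificate, Municipal License, Small Employer Permit

[R1] employees 68 > 11; offers valet parking → Municipal License required.
[R2] employees 68 ≤ 119; is located in Zone B → Small Employer Permit required.
[R3] employees 68 ≥ 67 → Regulatory Certificate not required.
[R4] employees 68 ≥ 52 → Large Employer Certificate required.
[R5] employees 68 ≥ 2; does not operate outdoor seating on a public sidewalk; offers valet parking → Standard Certificate not required.
[R6] does not dispense prescription medication; is located in Zone B; offers overnight accommodation → Commercial Permit not required.
[R7] is located in Zone B → Annual License required.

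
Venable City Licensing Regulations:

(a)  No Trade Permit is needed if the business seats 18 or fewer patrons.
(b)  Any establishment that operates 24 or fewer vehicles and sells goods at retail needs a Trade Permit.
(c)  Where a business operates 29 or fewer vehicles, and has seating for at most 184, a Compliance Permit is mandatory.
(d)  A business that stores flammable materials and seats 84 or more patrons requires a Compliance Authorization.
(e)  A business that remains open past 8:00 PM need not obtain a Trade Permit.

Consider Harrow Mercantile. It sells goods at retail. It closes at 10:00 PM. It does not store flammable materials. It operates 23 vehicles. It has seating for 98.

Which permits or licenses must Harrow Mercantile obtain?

(a) seating 98 > 18 → Trade Permit exemption does not apply.
(b) vehicles 23 ≤ 24; sells goods at retail → Trade Permit required.
(c) vehicles 23 ≤ 29; seating 98 ≤ 184 → Compliance Permit required.
(d) does not store flammable materials; seating 98 ≥ 84 → Compliance Authorization not required.
(e) closes 10:00 PM, after 8:00 PM → exempt from Trade Permit.

Compliance Permit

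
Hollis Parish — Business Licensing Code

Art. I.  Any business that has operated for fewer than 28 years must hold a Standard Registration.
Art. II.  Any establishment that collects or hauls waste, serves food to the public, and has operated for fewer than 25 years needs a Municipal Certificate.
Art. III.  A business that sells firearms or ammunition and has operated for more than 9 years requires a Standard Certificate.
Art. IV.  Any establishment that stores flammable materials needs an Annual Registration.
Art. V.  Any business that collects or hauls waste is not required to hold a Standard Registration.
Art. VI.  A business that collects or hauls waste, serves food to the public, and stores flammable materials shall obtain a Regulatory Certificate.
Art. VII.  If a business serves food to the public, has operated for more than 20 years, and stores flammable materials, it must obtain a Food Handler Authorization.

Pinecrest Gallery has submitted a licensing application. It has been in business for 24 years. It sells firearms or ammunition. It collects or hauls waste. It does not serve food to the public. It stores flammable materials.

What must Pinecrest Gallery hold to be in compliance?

Art. I. years in business 24 < 28 → Standard Registration required.
Art. II. collects or hauls waste; does not serve food to the public; years in business 24 < 25 → Municipal Certificate not required.
Art. III. sells firearms or ammunition; years in business 24 > 9 → Standard Certificate required.
Art. IV. stores flammable materials → Annual Registration required.
Art. V. collects or hauls waste → exempt from Standard Registration.
Art. VI. collects or hauls waste; does not serve food to the public; stores flammable materials → Regulatory Certificate not required.
Art. VII. does not serve food to the public; years in business 24 > 20; stores flammable materials → Food Handler Authorization not required.

Annual Registration, Standard Certificate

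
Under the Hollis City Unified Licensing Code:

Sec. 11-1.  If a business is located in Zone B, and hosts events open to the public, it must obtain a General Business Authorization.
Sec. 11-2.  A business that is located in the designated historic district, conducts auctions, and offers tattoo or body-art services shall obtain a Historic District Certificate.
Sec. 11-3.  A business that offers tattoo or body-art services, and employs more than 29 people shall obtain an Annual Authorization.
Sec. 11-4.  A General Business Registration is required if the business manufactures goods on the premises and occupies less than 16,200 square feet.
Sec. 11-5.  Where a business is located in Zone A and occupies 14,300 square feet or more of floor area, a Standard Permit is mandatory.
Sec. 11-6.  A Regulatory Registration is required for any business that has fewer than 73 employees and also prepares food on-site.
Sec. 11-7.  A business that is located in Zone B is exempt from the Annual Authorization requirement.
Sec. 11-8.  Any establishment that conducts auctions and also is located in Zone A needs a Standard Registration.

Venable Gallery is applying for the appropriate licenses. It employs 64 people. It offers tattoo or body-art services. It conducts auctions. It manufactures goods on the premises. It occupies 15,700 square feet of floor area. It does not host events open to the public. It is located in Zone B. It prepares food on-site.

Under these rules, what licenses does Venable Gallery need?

Sec. 11-1. is located in Zone B; does not host events open to the public → General Business Authorization not required.
Sec. 11-2. is located in Zone B (not: is located in the designated historic district); conducts auctions; offers tattoo or body-art services → Historic District Certificate not required.
Sec. 11-3. offers tattoo or body-art services; employees 64 > 29 → Annual Authorization required.
Sec. 11-4. manufactures goods on the premises; floor area 15,700 square feet < 16,200 square feet → General Business Registration required.
Sec. 11-5. is located in Zone B (not: is located in Zone A); floor area 15,700 square feet ≥ 14,300 square feet → Standard Permit not required.
Sec. 11-6. employees 64 < 73; prepares food on-site → Regulatory Registration required.
Sec. 11-7. is located in Zone B → exempt from Annual Authorization.
Sec. 11-8. conducts auctions; is located in Zone B (not: is located in Zone A) → Standard Registration not required.

General Business Registration, Regulatory Registration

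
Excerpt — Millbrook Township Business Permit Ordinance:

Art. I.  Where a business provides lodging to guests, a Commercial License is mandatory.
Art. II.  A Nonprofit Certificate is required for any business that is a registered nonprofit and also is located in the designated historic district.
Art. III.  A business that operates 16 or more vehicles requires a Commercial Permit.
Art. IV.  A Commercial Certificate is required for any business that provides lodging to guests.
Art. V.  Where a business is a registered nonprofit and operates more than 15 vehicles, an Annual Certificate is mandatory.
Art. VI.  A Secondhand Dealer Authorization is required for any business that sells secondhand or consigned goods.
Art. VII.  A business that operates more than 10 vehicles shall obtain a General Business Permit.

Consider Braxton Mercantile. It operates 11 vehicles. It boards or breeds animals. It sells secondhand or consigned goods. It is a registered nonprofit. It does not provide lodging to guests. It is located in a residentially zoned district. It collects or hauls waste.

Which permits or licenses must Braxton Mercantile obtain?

General Business Permit, Secondhand Dealer Authorization

Art. I. does not provide lodging to guests → Commercial License not required.
Art. II. is a registered nonprofit; is located in a residentially zoned district (not: is located in the designated historic district) → Nonprofit Certificate not required.
Art. III. vehicles 11 < 16 → Commercial Permit not required.
Art. IV. does not provide lodging to guests → Commercial Certificate not required.
Art. V. is a registered nonprofit; vehicles 11 ≤ 15 → Annual Certificate not required.
Art. VI. sells secondhand or consigned goods → Secondhand Dealer Authorization required.
Art. VII. vehicles 11 > 10 → General Business Permit required.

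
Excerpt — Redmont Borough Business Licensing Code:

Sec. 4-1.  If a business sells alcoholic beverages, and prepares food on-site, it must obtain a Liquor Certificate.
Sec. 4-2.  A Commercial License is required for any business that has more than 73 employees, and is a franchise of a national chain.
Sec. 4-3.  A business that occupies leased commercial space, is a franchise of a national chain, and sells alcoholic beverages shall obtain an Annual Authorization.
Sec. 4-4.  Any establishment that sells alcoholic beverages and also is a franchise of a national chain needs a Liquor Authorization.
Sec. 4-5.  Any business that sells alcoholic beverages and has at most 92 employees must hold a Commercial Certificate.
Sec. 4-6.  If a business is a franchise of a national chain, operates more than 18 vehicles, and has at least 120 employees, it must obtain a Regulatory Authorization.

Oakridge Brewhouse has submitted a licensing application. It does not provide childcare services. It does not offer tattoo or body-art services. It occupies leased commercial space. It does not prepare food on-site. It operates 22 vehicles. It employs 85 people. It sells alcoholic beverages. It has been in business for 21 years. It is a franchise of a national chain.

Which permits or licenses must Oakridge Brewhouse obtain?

Sec. 4-1. sells alcoholic beverages; does not prepare food on-site → Liquor Certificate not required.
Sec. 4-2. employees 85 > 73; is a franchise of a national chain → Commercial License required.
Sec. 4-3. occupies leased commercial space; is a franchise of a national chain; sells alcoholic beverages → Annual Authorization required.
Sec. 4-4. sells alcoholic beverages; is a franchise of a national chain → Liquor Authorization required.
Sec. 4-5. sells alcoholic beverages; employees 85 ≤ 92 → Commercial Certificate required.
Sec. 4-6. is a franchise of a national chain; vehicles 22 > 18; employees 85 < 120 → Regulatory Authorization not required.

Annual Authorization, Commercial Certificate, Commercial License, Liquor Authorization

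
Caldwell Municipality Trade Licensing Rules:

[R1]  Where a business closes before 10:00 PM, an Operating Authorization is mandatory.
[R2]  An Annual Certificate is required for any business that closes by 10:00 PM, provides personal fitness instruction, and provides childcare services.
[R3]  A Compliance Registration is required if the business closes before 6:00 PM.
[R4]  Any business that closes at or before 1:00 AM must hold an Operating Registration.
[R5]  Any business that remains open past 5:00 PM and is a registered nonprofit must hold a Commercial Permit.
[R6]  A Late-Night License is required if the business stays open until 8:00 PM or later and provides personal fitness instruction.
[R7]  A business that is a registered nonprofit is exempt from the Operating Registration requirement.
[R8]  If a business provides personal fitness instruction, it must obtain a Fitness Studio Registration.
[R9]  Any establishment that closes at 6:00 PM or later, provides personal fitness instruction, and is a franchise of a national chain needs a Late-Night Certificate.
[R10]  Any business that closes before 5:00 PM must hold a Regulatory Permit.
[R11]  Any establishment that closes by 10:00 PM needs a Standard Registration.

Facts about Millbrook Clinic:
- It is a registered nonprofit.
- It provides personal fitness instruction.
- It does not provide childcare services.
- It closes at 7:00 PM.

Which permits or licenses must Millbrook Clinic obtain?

Commercial Permit, Fitness Studio Registration, Operating Authorization, Standard Registration

[R1] closes 7:00 PM, at/before 10:00 PM → Operating Authorization required.
[R2] closes 7:00 PM, at/before 10:00 PM; provides personal fitness instruction; does not provide childcare services → Annual Certificate not required.
[R3] closes 7:00 PM, after 6:00 PM → Compliance Registration not required.
[R4] closes 7:00 PM, at/before 1:00 AM → Operating Registration required.
[R5] closes 7:00 PM, after 5:00 PM; is a registered nonprofit → Commercial Permit required.
[R6] closes 7:00 PM, at/before 8:00 PM; provides personal fitness instruction → Late-Night License not required.
[R7] is a registered nonprofit → exempt from Operating Registration.
[R8] provides personal fitness instruction → Fitness Studio Registration required.
[R9] closes 7:00 PM, after 6:00 PM; provides personal fitness instruction; is a registered nonprofit (not: is a franchise of a national chain) → Late-Night Certificate not required.
[R10] closes 7:00 PM, after 5:00 PM → Regulatory Permit not required.
[R11] closes 7:00 PM, at/before 10:00 PM → Standard Registration required.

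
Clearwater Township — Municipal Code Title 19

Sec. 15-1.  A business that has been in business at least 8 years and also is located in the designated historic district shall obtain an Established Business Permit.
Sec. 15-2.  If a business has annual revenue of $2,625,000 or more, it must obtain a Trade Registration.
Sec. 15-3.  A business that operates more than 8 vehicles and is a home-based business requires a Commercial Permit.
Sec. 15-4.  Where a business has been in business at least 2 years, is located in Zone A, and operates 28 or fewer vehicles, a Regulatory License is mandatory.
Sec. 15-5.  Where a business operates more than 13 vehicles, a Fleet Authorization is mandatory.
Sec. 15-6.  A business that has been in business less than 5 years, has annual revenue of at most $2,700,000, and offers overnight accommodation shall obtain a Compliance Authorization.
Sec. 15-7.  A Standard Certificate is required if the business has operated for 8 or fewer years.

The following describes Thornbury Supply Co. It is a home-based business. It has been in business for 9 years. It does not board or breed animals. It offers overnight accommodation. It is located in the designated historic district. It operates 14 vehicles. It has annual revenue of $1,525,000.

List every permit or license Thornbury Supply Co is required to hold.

Sec. 15-1. years in business 9 ≥ 8; is located in the designated historic district → Established Business Permit required.
Sec. 15-2. revenue $1,525,000 < $2,625,000 → Trade Registration not required.
Sec. 15-3. vehicles 14 > 8; is a home-based business → Commercial Permit required.
Sec. 15-4. years in business 9 ≥ 2; is located in the designated historic district (not: is located in Zone A); vehicles 14 ≤ 28 → Regulatory License not required.
Sec. 15-5. vehicles 14 > 13 → Fleet Authorization required.
Sec. 15-6. years in business 9 ≥ 5; revenue $1,525,000 ≤ $2,700,000; offers overnight accommodation → Compliance Authorization not required.
Sec. 15-7. years in business 9 > 8 → Standard Certificate not required.

Commercial Permit, Established Business Permit, Fleet Authorization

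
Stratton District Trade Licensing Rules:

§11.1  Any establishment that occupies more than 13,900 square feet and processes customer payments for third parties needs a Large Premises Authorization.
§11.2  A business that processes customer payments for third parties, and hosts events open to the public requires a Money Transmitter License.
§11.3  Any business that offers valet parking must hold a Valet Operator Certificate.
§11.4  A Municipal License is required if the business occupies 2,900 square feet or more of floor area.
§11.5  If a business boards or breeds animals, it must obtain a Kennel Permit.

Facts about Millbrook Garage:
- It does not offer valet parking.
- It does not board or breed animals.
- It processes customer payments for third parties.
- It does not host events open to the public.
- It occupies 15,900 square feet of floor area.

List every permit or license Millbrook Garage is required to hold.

Large Premises Authorization, Municipal License

§11.1 floor area 15,900 square feet > 13,900 square feet; processes customer payments for third parties → Large Premises Authorization required.
§11.2 processes customer payments for third parties; does not host events open to the public → Money Transmitter License not required.
§11.3 does not offer valet parking → Valet Operator Certificate not required.
§11.4 floor area 15,900 square feet ≥ 2,900 square feet → Municipal License required.
§11.5 does not board or breed animals → Kennel Permit not required.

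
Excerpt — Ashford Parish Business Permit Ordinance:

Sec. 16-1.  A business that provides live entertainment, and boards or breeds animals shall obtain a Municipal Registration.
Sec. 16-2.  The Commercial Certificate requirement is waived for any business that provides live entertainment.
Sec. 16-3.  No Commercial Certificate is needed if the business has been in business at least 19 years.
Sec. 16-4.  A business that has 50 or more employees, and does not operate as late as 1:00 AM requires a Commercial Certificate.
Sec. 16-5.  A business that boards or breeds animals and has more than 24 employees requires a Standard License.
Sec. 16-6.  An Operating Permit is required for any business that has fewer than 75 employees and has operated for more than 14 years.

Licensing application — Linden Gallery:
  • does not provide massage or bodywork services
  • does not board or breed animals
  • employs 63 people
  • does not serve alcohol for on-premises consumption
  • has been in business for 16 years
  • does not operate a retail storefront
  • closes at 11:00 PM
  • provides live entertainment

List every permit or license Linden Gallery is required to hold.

Operating Permit

Sec. 16-1. provides live entertainment; does not board or breed animals → Municipal Registration not required.
Sec. 16-2. provides live entertainment → exempt from Commercial Certificate.
Sec. 16-3. years in business 16 < 19 → Commercial Certificate exemption does not apply.
Sec. 16-4. employees 63 ≥ 50; closes 11:00 PM, at/before 1:00 AM → Commercial Certificate required.
Sec. 16-5. does not board or breed animals; employees 63 > 24 → Standard License not required.
Sec. 16-6. employees 63 < 75; years in business 16 > 14 → Operating Permit required.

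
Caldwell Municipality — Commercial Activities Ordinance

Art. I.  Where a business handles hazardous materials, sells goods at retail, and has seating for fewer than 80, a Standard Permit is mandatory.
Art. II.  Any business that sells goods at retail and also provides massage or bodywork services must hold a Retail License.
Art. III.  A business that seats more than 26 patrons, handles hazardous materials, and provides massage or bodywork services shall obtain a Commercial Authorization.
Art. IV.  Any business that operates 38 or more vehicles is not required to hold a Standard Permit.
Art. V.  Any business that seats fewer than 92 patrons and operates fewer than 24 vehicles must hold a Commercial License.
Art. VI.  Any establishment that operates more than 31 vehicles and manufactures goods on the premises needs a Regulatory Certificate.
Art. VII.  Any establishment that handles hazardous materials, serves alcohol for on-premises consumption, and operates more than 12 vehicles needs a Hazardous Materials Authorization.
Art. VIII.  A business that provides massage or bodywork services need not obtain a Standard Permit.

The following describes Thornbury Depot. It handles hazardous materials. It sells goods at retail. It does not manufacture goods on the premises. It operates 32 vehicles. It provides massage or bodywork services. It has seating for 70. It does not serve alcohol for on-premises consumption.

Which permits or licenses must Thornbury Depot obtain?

Commercial Authorization, Retail License

Art. I. handles hazardous materials; sells goods at retail; seating 70 < 80 → Standard Permit required.
Art. II. sells goods at retail; provides massage or bodywork services → Retail License required.
Art. III. seating 70 > 26; handles hazardous materials; provides massage or bodywork services → Commercial Authorization required.
Art. IV. vehicles 32 < 38 → Standard Permit exemption does not apply.
Art. V. seating 70 < 92; vehicles 32 ≥ 24 → Commercial License not required.
Art. VI. vehicles 32 > 31; does not manufacture goods on the premises → Regulatory Certificate not required.
Art. VII. handles hazardous materials; does not serve alcohol for on-premises consumption; vehicles 32 > 12 → Hazardous Materials Authorization not required.
Art. VIII. provides massage or bodywork services → exempt from Standard Permit.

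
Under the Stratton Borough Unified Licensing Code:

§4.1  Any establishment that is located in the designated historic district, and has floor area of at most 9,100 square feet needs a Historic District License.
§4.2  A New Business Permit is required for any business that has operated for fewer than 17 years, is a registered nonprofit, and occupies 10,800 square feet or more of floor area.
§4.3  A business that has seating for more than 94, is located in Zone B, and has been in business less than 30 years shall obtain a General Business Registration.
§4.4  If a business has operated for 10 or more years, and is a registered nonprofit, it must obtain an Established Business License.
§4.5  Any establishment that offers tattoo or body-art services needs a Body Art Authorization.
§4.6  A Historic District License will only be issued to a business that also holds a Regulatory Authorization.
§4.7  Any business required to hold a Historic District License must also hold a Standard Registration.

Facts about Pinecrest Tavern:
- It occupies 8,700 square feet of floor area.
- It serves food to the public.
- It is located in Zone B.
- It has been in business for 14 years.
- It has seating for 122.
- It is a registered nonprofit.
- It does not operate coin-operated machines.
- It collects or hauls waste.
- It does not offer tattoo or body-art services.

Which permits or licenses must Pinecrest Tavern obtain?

§4.1 is located in Zone B (not: is located in the designated historic district); floor area 8,700 square feet ≤ 9,100 square feet → Historic District License not required.
§4.2 years in business 14 < 17; is a registered nonprofit; floor area 8,700 square feet < 10,800 square feet → New Business Permit not required.
§4.3 seating 122 > 94; is located in Zone B; years in business 14 < 30 → General Business Registration required.
§4.4 years in business 14 ≥ 10; is a registered nonprofit → Established Business License required.
§4.5 does not offer tattoo or body-art services → Body Art Authorization not required.
§4.6 Historic District License is not required → no effect.
§4.7 Historic District License is not required → no effect.

Established Business License, General Business Registration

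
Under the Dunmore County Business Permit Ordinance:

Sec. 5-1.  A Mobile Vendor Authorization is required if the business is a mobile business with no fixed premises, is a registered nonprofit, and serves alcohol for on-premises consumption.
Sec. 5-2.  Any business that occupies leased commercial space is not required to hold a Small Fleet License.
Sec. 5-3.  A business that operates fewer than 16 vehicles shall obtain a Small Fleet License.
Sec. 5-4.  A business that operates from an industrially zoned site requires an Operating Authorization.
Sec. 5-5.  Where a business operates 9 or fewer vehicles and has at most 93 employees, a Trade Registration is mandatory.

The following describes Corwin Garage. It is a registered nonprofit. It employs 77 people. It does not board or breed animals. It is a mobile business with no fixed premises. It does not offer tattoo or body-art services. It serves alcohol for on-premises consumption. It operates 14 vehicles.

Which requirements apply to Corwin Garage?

Sec. 5-1. is a mobile business with no fixed premises; is a registered nonprofit; serves alcohol for on-premises consumption → Mobile Vendor Authorization required.
Sec. 5-2. is a mobile business with no fixed premises (not: occupies leased commercial space) → Small Fleet License exemption does not apply.
Sec. 5-3. vehicles 14 < 16 → Small Fleet License required.
Sec. 5-4. is a mobile business with no fixed premises (not: operates from an industrially zoned site) → Operating Authorization not required.
Sec. 5-5. vehicles 14 > 9; employees 77 ≤ 93 → Trade Registration not required.

Mobile Vendor Authorization, Small Fleet License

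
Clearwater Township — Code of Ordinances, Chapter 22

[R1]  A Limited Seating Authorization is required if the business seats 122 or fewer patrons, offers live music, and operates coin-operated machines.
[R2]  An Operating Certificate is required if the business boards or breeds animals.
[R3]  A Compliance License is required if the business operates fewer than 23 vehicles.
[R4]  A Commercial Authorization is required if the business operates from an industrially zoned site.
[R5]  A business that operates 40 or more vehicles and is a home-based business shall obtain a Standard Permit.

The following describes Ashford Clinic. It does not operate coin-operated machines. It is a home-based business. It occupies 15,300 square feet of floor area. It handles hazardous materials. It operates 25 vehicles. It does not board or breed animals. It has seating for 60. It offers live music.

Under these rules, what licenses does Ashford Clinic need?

[R1] seating 60 ≤ 122; offers live music; does not operate coin-operated machines → Limited Seating Authorization not required.
[R2] does not board or breed animals → Operating Certificate not required.
[R3] vehicles 25 ≥ 23 → Compliance License not required.
[R4] is a home-based business (not: operates from an industrially zoned site) → Commercial Authorization not required.
[R5] vehicles 25 < 40; is a home-based business → Standard Permit not required.

None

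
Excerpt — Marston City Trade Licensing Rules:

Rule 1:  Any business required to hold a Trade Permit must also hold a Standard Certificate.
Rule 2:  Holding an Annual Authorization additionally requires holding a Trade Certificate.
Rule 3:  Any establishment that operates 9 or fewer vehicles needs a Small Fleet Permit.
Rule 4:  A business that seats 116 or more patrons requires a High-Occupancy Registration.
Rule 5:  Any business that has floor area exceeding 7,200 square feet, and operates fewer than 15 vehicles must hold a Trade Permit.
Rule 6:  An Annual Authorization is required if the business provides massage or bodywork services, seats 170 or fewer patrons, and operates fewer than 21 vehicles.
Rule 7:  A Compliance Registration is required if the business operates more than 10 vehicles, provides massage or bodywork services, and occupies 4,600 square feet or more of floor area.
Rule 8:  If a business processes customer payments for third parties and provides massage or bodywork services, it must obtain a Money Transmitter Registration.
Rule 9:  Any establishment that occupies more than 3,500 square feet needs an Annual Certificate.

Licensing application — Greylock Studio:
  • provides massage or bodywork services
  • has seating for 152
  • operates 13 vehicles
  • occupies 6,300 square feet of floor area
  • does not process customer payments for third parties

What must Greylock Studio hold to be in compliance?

Rule 1: Trade Permit is not required → no effect.
Rule 2: Annual Authorization is required → Trade Certificate also required.
Rule 3: vehicles 13 > 9 → Small Fleet Permit not required.
Rule 4: seating 152 ≥ 116 → High-Occupancy Registration required.
Rule 5: floor area 6,300 square feet ≤ 7,200 square feet; vehicles 13 < 15 → Trade Permit not required.
Rule 6: provides massage or bodywork services; seating 152 ≤ 170; vehicles 13 < 21 → Annual Authorization required.
Rule 7: vehicles 13 > 10; provides massage or bodywork services; floor area 6,300 square feet ≥ 4,600 square feet → Compliance Registration required.
Rule 8: does not process customer payments for third parties; provides massage or bodywork services → Money Transmitter Registration not required.
Rule 9: floor area 6,300 square feet > 3,500 square feet → Annual Certificate required.

Annual Authorization, Annual Certificate, Compliance Registration, High-Occupancy Registration, Trade Certificate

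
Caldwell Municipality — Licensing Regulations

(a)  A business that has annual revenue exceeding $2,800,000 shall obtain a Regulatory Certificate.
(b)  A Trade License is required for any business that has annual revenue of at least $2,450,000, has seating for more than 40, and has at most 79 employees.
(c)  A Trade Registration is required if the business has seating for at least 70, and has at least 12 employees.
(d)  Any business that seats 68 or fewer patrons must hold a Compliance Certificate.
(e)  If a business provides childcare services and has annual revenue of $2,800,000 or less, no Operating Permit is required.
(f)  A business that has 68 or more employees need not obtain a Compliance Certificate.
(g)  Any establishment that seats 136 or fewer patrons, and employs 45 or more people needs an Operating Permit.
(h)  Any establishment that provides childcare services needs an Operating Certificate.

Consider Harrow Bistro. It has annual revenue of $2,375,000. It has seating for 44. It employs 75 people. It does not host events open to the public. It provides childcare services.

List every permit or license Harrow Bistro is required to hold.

Operating Certificate

(a) revenue $2,375,000 ≤ $2,800,000 → Regulatory Certificate not required.
(b) revenue $2,375,000 < $2,450,000; seating 44 > 40; employees 75 ≤ 79 → Trade License not required.
(c) seating 44 < 70; employees 75 ≥ 12 → Trade Registration not required.
(d) seating 44 ≤ 68 → Compliance Certificate required.
(e) provides childcare services; revenue $2,375,000 ≤ $2,800,000 → exempt from Operating Permit.
(f) employees 75 ≥ 68 → exempt from Compliance Certificate.
(g) seating 44 ≤ 136; employees 75 ≥ 45 → Operating Permit required.
(h) provides childcare services → Operating Certificate required.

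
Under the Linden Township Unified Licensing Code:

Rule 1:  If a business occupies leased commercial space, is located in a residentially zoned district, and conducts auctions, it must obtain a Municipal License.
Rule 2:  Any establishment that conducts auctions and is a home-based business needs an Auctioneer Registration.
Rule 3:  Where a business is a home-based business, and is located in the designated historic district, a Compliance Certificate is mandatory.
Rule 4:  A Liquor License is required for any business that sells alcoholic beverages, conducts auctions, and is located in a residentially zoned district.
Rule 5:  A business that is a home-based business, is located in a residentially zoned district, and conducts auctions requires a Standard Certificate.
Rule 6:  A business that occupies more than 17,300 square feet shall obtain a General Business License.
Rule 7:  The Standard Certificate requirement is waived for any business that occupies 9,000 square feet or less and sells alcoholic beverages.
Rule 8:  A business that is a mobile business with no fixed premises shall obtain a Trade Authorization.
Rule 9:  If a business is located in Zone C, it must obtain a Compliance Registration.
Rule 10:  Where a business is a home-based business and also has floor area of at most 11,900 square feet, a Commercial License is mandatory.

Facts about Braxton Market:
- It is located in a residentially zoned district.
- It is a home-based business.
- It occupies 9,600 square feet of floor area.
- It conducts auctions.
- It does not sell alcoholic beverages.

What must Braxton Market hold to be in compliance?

Auctioneer Registration, Commercial License, Standard Certificate

Rule 1: is a home-based business (not: occupies leased commercial space); is located in a residentially zoned district; conducts auctions → Municipal License not required.
Rule 2: conducts auctions; is a home-based business → Auctioneer Registration required.
Rule 3: is a home-based business; is located in a residentially zoned district (not: is located in the designated historic district) → Compliance Certificate not required.
Rule 4: does not sell alcoholic beverages; conducts auctions; is located in a residentially zoned district → Liquor License not required.
Rule 5: is a home-based business; is located in a residentially zoned district; conducts auctions → Standard Certificate required.
Rule 6: floor area 9,600 square feet ≤ 17,300 square feet → General Business License not required.
Rule 7: floor area 9,600 square feet > 9,000 square feet; does not sell alcoholic beverages → Standard Certificate exemption does not apply.
Rule 8: is a home-based business (not: is a mobile business with no fixed premises) → Trade Authorization not required.
Rule 9: is located in a residentially zoned district (not: is located in Zone C) → Compliance Registration not required.
Rule 10: is a home-based business; floor area 9,600 square feet ≤ 11,900 square feet → Commercial License required.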